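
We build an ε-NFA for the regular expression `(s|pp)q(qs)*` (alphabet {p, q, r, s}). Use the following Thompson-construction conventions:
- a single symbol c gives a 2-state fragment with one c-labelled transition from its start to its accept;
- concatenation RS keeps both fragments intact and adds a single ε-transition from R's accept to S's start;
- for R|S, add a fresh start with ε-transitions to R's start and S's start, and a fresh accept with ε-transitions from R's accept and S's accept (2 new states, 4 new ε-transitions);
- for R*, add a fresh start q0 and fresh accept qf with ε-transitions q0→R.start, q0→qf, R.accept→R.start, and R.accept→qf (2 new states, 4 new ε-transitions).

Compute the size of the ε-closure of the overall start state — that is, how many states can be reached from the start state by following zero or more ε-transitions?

Compute the ε-closure size of each fragment's start state recursively; a symbol fragment's start has no outgoing ε-edge, so its closure is just itself (size 1).
  pp — |closure| equals the left operand's closure size = 1 (its accept is not ε-reachable, so the closure stops there)
  s|pp — |closure| = 1 + 1 + 1 = 3 (the new accept is not ε-reachable since no branch accepts ε)
  qs — same as the first factor's closure: |closure| = 1
  (qs)* — new start has ε-edges to the inner start and to the new accept, so |closure| = 2 + 1 = 3
  (s|pp)q(qs)* — same as the first factor's closure: |closure| = 3

3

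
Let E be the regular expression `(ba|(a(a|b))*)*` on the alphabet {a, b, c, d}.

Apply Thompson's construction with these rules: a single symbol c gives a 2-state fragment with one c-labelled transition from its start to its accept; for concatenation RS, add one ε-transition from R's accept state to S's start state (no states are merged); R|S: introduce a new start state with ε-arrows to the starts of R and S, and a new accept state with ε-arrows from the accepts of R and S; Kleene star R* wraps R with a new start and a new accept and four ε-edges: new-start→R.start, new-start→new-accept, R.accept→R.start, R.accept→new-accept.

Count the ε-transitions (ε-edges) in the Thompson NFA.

18

Per subexpression:
Each of the 5 symbol leaves contributes 0 ε-transitions.
  ba : 1 ε-transition
  a|b : 4 ε-transitions
  a(a|b) : 5 ε-transitions
  (a(a|b))* : 9 ε-transitions
  ba|(a(a|b))* : 14 ε-transitions
  (ba|(a(a|b))*)* : 18 ε-transitions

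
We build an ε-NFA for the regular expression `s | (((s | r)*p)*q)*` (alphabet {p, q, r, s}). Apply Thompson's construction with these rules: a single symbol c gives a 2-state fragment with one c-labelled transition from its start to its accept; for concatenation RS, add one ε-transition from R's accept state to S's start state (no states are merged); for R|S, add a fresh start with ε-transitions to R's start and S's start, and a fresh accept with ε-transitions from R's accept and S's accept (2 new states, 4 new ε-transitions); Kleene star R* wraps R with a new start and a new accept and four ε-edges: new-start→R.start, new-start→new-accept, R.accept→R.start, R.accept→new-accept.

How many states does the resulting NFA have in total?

Bottom-up over the parse tree:
Each of the 5 symbol leaves contributes a 2-state fragment.
  s | r — 6 states
  (s | r)* — 8 states
  (s | r)*p — 10 states
  ((s | r)*p)* — 12 states
  ((s | r)*p)*q — 14 states
  (((s | r)*p)*q)* — 16 states
  s | (((s | r)*p)*q)* — 20 states

20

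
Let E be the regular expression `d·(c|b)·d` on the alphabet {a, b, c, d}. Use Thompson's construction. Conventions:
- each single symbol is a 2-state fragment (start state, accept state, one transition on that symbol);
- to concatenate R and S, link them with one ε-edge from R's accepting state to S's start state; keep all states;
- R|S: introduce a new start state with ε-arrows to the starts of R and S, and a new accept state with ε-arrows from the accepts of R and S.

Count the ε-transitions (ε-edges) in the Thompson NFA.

6

Building bottom-up:
Each of the 4 symbol leaves contributes 0 ε-transitions.
  c|b = 4 ε-transitions
  d·(c|b)·d = 6 ε-transitions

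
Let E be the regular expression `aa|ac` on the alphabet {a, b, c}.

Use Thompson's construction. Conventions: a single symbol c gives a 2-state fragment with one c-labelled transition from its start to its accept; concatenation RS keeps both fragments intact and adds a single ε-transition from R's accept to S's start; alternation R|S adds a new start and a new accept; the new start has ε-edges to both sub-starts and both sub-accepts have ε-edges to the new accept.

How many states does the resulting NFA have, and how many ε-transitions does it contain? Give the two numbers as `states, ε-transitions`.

Bottom-up over the parse tree:
Each of the 4 symbol leaves contributes 2 states and 0 ε-transitions.
  aa : 4 states, 1 ε-transition
  ac : 4 states, 1 ε-transition
  aa|ac : 10 states, 6 ε-transitions

10, 6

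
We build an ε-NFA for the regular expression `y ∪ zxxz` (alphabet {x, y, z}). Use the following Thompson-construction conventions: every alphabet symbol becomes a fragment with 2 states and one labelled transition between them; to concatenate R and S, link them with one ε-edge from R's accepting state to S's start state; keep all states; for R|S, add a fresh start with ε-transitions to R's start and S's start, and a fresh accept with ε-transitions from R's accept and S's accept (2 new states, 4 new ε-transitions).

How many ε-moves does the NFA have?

7

Per subexpression:
Each of the 5 symbol leaves contributes 0 ε-transitions.
  zxxz : 3 ε-transitions
  y ∪ zxxz : 7 ε-transitions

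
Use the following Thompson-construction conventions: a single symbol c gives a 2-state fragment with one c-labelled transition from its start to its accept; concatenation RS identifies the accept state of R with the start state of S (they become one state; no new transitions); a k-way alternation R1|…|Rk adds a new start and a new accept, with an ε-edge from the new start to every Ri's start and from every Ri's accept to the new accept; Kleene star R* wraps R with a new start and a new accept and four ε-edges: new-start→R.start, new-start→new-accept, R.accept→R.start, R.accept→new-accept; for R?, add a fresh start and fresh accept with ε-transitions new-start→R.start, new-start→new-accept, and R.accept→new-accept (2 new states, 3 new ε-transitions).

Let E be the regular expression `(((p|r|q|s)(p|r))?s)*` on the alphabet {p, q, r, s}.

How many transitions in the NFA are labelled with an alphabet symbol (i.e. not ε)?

Recursing over subexpressions:
Each of the 7 symbol leaves contributes exactly 1 symbol transition.
  p|r|q|s — 4 symbol transitions
  p|r — 2 symbol transitions
  (p|r|q|s)(p|r) — 6 symbol transitions
  ((p|r|q|s)(p|r))? — 6 symbol transitions
  ((p|r|q|s)(p|r))?s — 7 symbol transitions
  (((p|r|q|s)(p|r))?s)* — 7 symbol transitions

7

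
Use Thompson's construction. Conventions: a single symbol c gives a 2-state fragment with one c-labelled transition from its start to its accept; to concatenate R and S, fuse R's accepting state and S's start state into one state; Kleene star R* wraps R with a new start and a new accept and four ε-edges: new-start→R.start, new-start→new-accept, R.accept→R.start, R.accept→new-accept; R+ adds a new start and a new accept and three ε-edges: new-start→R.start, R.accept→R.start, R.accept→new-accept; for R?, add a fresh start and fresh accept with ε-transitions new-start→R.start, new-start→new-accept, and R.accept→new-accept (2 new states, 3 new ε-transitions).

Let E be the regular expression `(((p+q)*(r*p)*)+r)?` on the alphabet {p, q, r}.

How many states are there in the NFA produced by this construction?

18

Per subexpression:
Each of the 5 symbol leaves contributes a 2-state fragment.
  p+ → 4 states
  p+q → 5 states
  (p+q)* → 7 states
  r* → 4 states
  r*p → 5 states
  (r*p)* → 7 states
  (p+q)*(r*p)* → 13 states
  ((p+q)*(r*p)*)+ → 15 states
  ((p+q)*(r*p)*)+r → 16 states
  (((p+q)*(r*p)*)+r)? → 18 states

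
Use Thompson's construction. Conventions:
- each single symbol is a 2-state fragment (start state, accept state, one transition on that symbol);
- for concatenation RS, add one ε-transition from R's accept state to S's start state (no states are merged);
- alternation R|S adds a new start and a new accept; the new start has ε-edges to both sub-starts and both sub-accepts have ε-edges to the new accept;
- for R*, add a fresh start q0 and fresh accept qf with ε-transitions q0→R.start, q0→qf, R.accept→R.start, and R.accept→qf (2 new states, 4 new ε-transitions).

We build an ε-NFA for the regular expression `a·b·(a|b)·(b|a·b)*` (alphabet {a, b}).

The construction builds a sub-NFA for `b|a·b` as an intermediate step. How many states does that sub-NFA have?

Fragment for `b|a·b`:
Each of the 3 symbol leaves contributes a 2-state fragment.
  a·b — 4 states
  b|a·b — 8 states

8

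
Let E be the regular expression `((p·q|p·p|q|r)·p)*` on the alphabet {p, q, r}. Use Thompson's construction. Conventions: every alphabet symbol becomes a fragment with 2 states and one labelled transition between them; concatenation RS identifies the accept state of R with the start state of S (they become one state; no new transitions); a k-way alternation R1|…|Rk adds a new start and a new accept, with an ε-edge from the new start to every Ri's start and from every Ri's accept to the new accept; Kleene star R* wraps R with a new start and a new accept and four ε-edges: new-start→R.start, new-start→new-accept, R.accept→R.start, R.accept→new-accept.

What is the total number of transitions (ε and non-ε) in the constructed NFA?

By structural recursion:
Each of the 7 symbol leaves contributes 1 transition (1 symbol, 0 ε).
  p·q : 2 transitions (2 symbol, 0 ε)
  p·p : 2 transitions (2 symbol, 0 ε)
  p·q|p·p|q|r : 14 transitions (6 symbol, 8 ε)
  (p·q|p·p|q|r)·p : 15 transitions (7 symbol, 8 ε)
  ((p·q|p·p|q|r)·p)* : 19 transitions (7 symbol, 12 ε)

19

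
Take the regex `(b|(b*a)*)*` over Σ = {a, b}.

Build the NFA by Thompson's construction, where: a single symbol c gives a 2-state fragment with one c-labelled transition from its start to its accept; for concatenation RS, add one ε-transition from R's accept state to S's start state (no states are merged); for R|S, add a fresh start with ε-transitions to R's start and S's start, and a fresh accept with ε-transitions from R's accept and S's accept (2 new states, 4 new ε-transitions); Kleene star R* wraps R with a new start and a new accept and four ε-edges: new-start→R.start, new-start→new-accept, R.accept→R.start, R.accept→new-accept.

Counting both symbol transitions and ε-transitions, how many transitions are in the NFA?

Per subexpression:
Each of the 3 symbol leaves contributes 1 transition (1 symbol, 0 ε).
  b* → 5 transitions (1 symbol, 4 ε)
  b*a → 7 transitions (2 symbol, 5 ε)
  (b*a)* → 11 transitions (2 symbol, 9 ε)
  b|(b*a)* → 16 transitions (3 symbol, 13 ε)
  (b|(b*a)*)* → 20 transitions (3 symbol, 17 ε)

20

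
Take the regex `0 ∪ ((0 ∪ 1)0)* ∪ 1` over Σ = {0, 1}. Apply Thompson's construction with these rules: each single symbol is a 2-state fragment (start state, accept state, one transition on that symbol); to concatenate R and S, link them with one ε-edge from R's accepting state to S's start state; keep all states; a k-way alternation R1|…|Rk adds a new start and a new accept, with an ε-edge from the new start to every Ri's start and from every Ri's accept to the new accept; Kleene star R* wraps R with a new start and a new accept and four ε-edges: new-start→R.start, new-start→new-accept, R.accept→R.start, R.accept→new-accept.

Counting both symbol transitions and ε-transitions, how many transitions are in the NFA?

20

Recursing over subexpressions:
Each of the 5 symbol leaves contributes 1 transition (1 symbol, 0 ε).
  0 ∪ 1 = 6 transitions (2 symbol, 4 ε)
  (0 ∪ 1)0 = 8 transitions (3 symbol, 5 ε)
  ((0 ∪ 1)0)* = 12 transitions (3 symbol, 9 ε)
  0 ∪ ((0 ∪ 1)0)* ∪ 1 = 20 transitions (5 symbol, 15 ε)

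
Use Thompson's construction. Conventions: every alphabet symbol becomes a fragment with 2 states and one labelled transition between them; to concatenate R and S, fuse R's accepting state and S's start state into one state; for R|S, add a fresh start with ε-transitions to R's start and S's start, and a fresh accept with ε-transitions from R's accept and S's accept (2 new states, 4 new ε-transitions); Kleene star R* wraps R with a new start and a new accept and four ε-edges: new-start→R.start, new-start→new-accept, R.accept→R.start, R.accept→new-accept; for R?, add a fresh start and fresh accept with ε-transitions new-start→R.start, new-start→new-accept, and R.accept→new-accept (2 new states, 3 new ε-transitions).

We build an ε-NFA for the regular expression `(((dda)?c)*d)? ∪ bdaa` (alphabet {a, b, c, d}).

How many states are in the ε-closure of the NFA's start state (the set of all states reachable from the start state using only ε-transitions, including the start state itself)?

10

Compute the ε-closure size of each fragment's start state recursively; a symbol fragment's start has no outgoing ε-edge, so its closure is just itself (size 1).
  dda — same as the first factor's closure: |ε-closure| = 1
  (dda)? — new start has ε-edges to the inner start and to the new accept, so |ε-closure| = 2 + 1 = 3
  (dda)?c — the left operand accepts ε, so the closure extends into the next operand (the shared merged state is already counted); |ε-closure| = 3 + (1−1) = 3
  ((dda)?c)* — |ε-closure| = 1 (new start) + 3 (body) + 1 (new accept) = 5
  ((dda)?c)*d — the left operand accepts ε, so the closure extends into the next operand (the shared merged state is already counted); |ε-closure| = 5 + (1−1) = 5
  (((dda)?c)*d)? — new start has ε-edges to the inner start and to the new accept, so |ε-closure| = 2 + 5 = 7
  bdaa — same as the first factor's closure: |ε-closure| = 1
  (((dda)?c)*d)? ∪ bdaa — |ε-closure| = 1 (new start) + (7 + 1) + 1 (new accept, since some branch ε-reaches its own accept) = 10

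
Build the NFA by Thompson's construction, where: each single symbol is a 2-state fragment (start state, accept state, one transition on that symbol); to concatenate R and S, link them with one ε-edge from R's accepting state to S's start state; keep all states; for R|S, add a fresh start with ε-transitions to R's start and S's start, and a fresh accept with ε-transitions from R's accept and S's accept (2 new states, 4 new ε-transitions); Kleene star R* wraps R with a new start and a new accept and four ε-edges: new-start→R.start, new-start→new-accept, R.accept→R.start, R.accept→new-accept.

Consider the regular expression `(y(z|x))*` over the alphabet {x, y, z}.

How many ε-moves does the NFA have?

9

By structural recursion:
Each of the 3 symbol leaves contributes 0 ε-transitions.
  z|x : 4 ε-transitions
  y(z|x) : 5 ε-transitions
  (y(z|x))* : 9 ε-transitions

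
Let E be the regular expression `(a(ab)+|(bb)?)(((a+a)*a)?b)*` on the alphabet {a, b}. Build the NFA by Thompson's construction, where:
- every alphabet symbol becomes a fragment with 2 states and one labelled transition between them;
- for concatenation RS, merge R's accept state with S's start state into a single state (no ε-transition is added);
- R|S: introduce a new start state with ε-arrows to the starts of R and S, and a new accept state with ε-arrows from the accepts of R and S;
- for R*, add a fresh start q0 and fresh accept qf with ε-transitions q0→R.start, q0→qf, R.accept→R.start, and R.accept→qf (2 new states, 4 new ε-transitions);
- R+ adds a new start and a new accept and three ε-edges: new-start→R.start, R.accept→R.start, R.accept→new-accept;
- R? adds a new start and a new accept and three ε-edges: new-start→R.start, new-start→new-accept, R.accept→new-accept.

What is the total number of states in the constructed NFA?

25

By structural recursion:
Each of the 9 symbol leaves contributes a 2-state fragment.
  ab — 3 states
  (ab)+ — 5 states
  a(ab)+ — 6 states
  bb — 3 states
  (bb)? — 5 states
  a(ab)+|(bb)? — 13 states
  a+ — 4 states
  a+a — 5 states
  (a+a)* — 7 states
  (a+a)*a — 8 states
  ((a+a)*a)? — 10 states
  ((a+a)*a)?b — 11 states
  (((a+a)*a)?b)* — 13 states
  (a(ab)+|(bb)?)(((a+a)*a)?b)* — 25 states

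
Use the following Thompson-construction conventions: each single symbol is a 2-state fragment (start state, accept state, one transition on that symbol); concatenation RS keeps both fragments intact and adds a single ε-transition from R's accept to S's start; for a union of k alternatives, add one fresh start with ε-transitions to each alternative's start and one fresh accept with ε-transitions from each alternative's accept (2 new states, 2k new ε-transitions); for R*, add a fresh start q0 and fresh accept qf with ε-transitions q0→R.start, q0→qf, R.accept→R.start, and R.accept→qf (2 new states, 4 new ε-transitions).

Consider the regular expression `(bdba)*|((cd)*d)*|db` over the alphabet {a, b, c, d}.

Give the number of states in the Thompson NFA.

26

By structural recursion:
Each of the 9 symbol leaves contributes a 2-state fragment.
  bdba = 8 states
  (bdba)* = 10 states
  cd = 4 states
  (cd)* = 6 states
  (cd)*d = 8 states
  ((cd)*d)* = 10 states
  db = 4 states
  (bdba)*|((cd)*d)*|db = 26 states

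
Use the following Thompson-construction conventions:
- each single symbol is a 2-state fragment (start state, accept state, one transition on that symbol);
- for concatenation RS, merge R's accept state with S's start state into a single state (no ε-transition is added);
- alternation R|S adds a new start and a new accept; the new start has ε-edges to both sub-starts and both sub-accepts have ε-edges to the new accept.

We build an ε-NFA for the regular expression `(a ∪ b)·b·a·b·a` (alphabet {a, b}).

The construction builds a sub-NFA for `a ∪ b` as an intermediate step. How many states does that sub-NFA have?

Fragment for `a ∪ b`:
Each of the 2 symbol leaves contributes a 2-state fragment.
  a ∪ b → 6 states

6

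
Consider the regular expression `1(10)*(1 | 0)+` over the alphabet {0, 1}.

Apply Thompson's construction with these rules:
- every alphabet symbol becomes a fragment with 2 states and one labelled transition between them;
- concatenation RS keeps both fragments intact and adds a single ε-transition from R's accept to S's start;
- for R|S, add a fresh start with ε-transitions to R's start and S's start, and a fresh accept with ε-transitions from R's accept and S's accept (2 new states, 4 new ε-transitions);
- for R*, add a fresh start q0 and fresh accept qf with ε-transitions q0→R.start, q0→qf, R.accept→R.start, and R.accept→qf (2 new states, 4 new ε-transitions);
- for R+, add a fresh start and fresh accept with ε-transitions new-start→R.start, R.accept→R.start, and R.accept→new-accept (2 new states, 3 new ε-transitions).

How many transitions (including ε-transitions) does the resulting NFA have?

Building bottom-up:
Each of the 5 symbol leaves contributes 1 transition (1 symbol, 0 ε).
  10 : 3 transitions (2 symbol, 1 ε)
  (10)* : 7 transitions (2 symbol, 5 ε)
  1 | 0 : 6 transitions (2 symbol, 4 ε)
  (1 | 0)+ : 9 transitions (2 symbol, 7 ε)
  1(10)*(1 | 0)+ : 19 transitions (5 symbol, 14 ε)

19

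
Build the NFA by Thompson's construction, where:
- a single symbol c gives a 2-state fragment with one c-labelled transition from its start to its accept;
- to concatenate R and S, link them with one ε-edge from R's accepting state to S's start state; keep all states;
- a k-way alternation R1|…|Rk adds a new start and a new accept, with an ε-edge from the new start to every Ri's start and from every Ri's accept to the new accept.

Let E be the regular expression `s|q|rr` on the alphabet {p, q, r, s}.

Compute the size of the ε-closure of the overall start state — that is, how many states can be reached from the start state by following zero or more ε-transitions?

Work bottom-up. For each fragment F, track |ε-closure(F.start)| and whether F's accept lies in that closure (i.e. whether F accepts ε). A single-symbol fragment has closure size 1 and does not accept ε.
  rr : |ε-closure| equals the left operand's closure size = 1 (its accept is not ε-reachable, so the closure stops there)
  s|q|rr : |ε-closure| = 1 + 1 + 1 + 1 = 4 (the new accept is not ε-reachable since no branch accepts ε)

4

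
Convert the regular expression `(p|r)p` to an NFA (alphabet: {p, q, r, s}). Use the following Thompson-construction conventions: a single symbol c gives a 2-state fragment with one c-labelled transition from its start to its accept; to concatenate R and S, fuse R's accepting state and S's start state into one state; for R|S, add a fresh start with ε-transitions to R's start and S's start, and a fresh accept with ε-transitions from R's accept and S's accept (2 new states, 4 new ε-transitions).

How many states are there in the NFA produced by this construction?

7

Building bottom-up:
Each of the 3 symbol leaves contributes a 2-state fragment.
  p|r → 6 states
  (p|r)p → 7 states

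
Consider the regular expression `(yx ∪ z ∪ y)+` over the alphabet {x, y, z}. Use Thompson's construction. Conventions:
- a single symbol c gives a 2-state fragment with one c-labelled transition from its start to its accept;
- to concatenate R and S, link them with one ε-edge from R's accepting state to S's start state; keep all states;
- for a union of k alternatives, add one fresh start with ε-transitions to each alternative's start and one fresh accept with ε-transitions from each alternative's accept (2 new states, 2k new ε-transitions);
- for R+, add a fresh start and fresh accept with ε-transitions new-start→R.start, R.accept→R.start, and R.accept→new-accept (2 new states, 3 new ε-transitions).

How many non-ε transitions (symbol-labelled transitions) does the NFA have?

Per subexpression:
Each of the 4 symbol leaves contributes exactly 1 symbol transition.
  yx → 2 symbol transitions
  yx ∪ z ∪ y → 4 symbol transitions
  (yx ∪ z ∪ y)+ → 4 symbol transitions

4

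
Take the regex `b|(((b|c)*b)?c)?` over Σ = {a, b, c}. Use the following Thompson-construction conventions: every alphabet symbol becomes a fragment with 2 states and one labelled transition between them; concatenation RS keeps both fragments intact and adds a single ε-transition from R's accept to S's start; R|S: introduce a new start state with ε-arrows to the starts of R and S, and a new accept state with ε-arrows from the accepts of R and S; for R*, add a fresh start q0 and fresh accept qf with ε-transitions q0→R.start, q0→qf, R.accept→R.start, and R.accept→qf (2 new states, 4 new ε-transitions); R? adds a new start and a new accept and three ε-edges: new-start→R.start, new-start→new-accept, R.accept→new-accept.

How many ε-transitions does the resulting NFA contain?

20

Recursing over subexpressions:
Each of the 5 symbol leaves contributes 0 ε-transitions.
  b|c = 4 ε-transitions
  (b|c)* = 8 ε-transitions
  (b|c)*b = 9 ε-transitions
  ((b|c)*b)? = 12 ε-transitions
  ((b|c)*b)?c = 13 ε-transitions
  (((b|c)*b)?c)? = 16 ε-transitions
  b|(((b|c)*b)?c)? = 20 ε-transitions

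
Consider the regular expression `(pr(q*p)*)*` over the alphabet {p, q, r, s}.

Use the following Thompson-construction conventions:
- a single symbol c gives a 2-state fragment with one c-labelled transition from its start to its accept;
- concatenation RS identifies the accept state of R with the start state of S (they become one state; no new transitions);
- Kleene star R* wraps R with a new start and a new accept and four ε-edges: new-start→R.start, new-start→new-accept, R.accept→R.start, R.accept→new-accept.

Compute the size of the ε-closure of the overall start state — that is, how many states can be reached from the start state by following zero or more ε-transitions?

3

Let C(F) = |ε-closure(F.start)| within fragment F, and note whether F accepts ε. Symbol fragments have C = 1 and do not accept ε. Then:
  q* : new start has ε-edges to the inner start and to the new accept, so C = 2 + 1 = 3
  q*p : C = 3 + (1−1) = 3 (closure spills across the concat boundary because the left factor accepts ε)
  (q*p)* : the star's fresh start ε-reaches both the body's start and the fresh accept: C = 2 + 3 = 5
  pr(q*p)* : same as the first factor's closure: C = 1
  (pr(q*p)*)* : C = 1 (new start) + 1 (body) + 1 (new accept) = 3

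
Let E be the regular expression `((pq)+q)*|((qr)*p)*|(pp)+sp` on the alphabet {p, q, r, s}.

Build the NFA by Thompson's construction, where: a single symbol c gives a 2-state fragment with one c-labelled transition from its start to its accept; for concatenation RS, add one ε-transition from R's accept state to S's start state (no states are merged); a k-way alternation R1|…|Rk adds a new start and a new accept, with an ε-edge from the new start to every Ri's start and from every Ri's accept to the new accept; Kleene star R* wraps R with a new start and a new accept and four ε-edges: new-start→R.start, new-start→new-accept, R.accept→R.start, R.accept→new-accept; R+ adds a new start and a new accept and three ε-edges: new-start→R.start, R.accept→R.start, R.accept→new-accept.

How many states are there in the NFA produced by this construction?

32

Bottom-up over the parse tree:
Each of the 10 symbol leaves contributes a 2-state fragment.
  pq : 4 states
  (pq)+ : 6 states
  (pq)+q : 8 states
  ((pq)+q)* : 10 states
  qr : 4 states
  (qr)* : 6 states
  (qr)*p : 8 states
  ((qr)*p)* : 10 states
  pp : 4 states
  (pp)+ : 6 states
  (pp)+sp : 10 states
  ((pq)+q)*|((qr)*p)*|(pp)+sp : 32 states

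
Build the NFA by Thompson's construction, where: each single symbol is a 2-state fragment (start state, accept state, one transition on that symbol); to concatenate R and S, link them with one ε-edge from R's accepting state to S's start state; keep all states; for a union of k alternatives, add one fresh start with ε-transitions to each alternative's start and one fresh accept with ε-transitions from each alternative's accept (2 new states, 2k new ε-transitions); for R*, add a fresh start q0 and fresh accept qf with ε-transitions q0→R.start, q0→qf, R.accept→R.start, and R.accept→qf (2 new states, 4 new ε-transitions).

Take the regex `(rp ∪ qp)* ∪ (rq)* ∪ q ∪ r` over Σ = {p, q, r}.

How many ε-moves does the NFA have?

23

By structural recursion:
Each of the 8 symbol leaves contributes 0 ε-transitions.
  rp = 1 ε-transition
  qp = 1 ε-transition
  rp ∪ qp = 6 ε-transitions
  (rp ∪ qp)* = 10 ε-transitions
  rq = 1 ε-transition
  (rq)* = 5 ε-transitions
  (rp ∪ qp)* ∪ (rq)* ∪ q ∪ r = 23 ε-transitions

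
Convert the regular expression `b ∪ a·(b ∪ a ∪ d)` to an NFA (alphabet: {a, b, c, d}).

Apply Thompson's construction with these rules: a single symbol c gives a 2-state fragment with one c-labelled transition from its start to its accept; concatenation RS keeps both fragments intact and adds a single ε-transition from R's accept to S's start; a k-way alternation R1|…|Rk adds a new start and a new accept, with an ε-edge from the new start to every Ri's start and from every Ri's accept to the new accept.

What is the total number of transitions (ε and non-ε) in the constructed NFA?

Building bottom-up:
Each of the 5 symbol leaves contributes 1 transition (1 symbol, 0 ε).
  b ∪ a ∪ d — 9 transitions (3 symbol, 6 ε)
  a·(b ∪ a ∪ d) — 11 transitions (4 symbol, 7 ε)
  b ∪ a·(b ∪ a ∪ d) — 16 transitions (5 symbol, 11 ε)

16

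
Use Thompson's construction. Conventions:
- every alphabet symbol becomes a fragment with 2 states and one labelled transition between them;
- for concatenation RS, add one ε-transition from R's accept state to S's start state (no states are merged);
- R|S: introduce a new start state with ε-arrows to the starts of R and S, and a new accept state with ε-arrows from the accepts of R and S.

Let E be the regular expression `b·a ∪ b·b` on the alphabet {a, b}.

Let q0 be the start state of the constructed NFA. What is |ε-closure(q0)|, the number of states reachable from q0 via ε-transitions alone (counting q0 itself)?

3

Let C(F) = |ε-closure(F.start)| within fragment F, and note whether F accepts ε. Symbol fragments have C = 1 and do not accept ε. Then:
  b·a → same as the first factor's closure: |closure| = 1
  b·b → same as the first factor's closure: |closure| = 1
  b·a ∪ b·b → new start ε-reaches every alternative's start; none of them accept ε, so the new accept is not reached: |closure| = 1 + 1 + 1 = 3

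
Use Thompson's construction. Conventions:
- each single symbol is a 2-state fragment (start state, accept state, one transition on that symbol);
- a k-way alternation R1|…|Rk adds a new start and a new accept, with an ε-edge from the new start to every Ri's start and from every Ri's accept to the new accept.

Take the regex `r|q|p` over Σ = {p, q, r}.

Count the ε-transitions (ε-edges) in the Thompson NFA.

Per subexpression:
Each of the 3 symbol leaves contributes 0 ε-transitions.
  r|q|p : 6 ε-transitions

6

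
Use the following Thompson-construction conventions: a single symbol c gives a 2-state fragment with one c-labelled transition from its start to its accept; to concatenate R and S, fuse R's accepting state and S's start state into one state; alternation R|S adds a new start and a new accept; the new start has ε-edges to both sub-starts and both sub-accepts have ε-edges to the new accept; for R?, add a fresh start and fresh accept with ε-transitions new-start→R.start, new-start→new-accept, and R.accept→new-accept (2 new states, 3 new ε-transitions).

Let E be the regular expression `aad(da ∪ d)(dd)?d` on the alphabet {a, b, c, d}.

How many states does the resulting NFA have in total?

Building bottom-up:
Each of the 9 symbol leaves contributes a 2-state fragment.
  da — 3 states
  da ∪ d — 7 states
  dd — 3 states
  (dd)? — 5 states
  aad(da ∪ d)(dd)?d — 15 states

15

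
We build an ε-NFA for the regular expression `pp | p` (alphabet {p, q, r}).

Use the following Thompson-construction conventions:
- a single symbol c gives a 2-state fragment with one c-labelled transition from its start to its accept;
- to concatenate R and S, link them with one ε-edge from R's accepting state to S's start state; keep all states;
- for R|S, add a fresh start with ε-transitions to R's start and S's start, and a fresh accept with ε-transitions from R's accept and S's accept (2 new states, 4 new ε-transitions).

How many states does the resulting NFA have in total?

Building bottom-up:
Each of the 3 symbol leaves contributes a 2-state fragment.
  pp → 4 states
  pp | p → 8 states

8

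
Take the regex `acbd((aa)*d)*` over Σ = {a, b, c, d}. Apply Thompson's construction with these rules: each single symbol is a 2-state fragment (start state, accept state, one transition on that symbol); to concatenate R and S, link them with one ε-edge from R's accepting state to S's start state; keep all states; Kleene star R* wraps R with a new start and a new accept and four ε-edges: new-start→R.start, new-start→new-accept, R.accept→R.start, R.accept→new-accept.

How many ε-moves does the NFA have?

14

By structural recursion:
Each of the 7 symbol leaves contributes 0 ε-transitions.
  aa → 1 ε-transition
  (aa)* → 5 ε-transitions
  (aa)*d → 6 ε-transitions
  ((aa)*d)* → 10 ε-transitions
  acbd((aa)*d)* → 14 ε-transitions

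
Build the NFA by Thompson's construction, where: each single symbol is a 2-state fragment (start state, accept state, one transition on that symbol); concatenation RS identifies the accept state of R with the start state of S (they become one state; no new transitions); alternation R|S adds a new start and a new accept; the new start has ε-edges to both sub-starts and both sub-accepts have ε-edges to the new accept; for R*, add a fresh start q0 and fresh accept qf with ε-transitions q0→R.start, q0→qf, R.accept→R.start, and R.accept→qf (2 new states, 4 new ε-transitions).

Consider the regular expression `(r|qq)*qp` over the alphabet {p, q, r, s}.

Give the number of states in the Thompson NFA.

11

By structural recursion:
Each of the 5 symbol leaves contributes a 2-state fragment.
  qq = 3 states
  r|qq = 7 states
  (r|qq)* = 9 states
  (r|qq)*qp = 11 states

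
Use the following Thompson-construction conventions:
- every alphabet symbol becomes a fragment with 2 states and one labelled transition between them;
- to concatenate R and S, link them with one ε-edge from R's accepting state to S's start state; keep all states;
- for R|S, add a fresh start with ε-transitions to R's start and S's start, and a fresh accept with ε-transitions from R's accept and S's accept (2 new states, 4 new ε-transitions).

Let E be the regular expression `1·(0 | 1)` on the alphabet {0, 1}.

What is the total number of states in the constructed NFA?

By structural recursion:
Each of the 3 symbol leaves contributes a 2-state fragment.
  0 | 1 : 6 states
  1·(0 | 1) : 8 states

8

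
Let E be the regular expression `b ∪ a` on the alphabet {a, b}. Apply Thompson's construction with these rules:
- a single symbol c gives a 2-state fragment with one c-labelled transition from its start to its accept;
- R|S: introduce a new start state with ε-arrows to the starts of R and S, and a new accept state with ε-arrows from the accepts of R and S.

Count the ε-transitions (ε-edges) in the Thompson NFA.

4

Building bottom-up:
Each of the 2 symbol leaves contributes 0 ε-transitions.
  b ∪ a — 4 ε-transitions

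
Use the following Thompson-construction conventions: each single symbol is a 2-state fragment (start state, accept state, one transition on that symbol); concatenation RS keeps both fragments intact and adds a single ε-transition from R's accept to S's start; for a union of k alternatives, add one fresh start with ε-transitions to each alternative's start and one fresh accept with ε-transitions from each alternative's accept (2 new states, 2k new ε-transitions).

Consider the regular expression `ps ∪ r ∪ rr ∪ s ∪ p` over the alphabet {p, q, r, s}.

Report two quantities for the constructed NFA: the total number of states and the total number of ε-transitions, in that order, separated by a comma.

16, 12

By structural recursion:
Each of the 7 symbol leaves contributes 2 states and 0 ε-transitions.
  ps — 4 states, 1 ε-transition
  rr — 4 states, 1 ε-transition
  ps ∪ r ∪ rr ∪ s ∪ p — 16 states, 12 ε-transitions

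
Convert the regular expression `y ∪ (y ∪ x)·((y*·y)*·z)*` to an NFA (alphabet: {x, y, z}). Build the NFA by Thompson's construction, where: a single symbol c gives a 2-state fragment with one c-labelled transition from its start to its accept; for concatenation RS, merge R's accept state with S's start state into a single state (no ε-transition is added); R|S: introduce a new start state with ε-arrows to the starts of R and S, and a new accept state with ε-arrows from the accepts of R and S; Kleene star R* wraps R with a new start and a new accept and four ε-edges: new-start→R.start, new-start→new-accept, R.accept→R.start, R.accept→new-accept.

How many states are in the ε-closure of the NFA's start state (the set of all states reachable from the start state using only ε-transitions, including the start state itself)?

5

Compute the ε-closure size of each fragment's start state recursively; a symbol fragment's start has no outgoing ε-edge, so its closure is just itself (size 1).
  y ∪ x — new start ε-reaches every alternative's start; none of them accept ε, so the new accept is not reached: |ε-closure| = 1 + 1 + 1 = 3
  y* — the star's fresh start ε-reaches both the body's start and the fresh accept: |ε-closure| = 2 + 1 = 3
  y*·y — the left operand accepts ε, so the closure extends into the next operand (the shared merged state is already counted); |ε-closure| = 3 + (1−1) = 3
  (y*·y)* — |ε-closure| = 1 (new start) + 3 (body) + 1 (new accept) = 5
  (y*·y)*·z — |ε-closure| = 5 + (1−1) = 5 (closure spills across the concat boundary because the left factor accepts ε)
  ((y*·y)*·z)* — the star's fresh start ε-reaches both the body's start and the fresh accept: |ε-closure| = 2 + 5 = 7
  (y ∪ x)·((y*·y)*·z)* — same as the first factor's closure: |ε-closure| = 3
  y ∪ (y ∪ x)·((y*·y)*·z)* — |ε-closure| = 1 + 1 + 3 = 5 (the new accept is not ε-reachable since no branch accepts ε)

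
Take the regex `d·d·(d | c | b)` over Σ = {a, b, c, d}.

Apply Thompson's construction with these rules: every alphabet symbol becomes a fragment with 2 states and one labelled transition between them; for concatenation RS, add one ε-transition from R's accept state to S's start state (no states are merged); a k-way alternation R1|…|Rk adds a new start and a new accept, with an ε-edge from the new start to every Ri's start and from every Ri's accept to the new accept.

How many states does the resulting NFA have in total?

12

Per subexpression:
Each of the 5 symbol leaves contributes a 2-state fragment.
  d | c | b → 8 states
  d·d·(d | c | b) → 12 states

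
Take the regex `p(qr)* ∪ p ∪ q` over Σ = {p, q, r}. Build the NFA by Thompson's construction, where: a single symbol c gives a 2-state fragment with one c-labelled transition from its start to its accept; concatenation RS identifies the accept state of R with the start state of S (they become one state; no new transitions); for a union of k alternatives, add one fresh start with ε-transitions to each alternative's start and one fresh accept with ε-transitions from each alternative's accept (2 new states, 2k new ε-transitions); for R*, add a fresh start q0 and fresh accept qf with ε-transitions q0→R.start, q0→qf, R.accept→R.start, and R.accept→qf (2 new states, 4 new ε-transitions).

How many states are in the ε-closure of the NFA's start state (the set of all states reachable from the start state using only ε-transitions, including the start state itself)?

Compute the ε-closure size of each fragment's start state recursively; a symbol fragment's start has no outgoing ε-edge, so its closure is just itself (size 1).
  qr → same as the first factor's closure: |closure| = 1
  (qr)* → |closure| = 1 (new start) + 1 (body) + 1 (new accept) = 3
  p(qr)* → same as the first factor's closure: |closure| = 1
  p(qr)* ∪ p ∪ q → |closure| = 1 + 1 + 1 + 1 = 4 (the new accept is not ε-reachable since no branch accepts ε)

4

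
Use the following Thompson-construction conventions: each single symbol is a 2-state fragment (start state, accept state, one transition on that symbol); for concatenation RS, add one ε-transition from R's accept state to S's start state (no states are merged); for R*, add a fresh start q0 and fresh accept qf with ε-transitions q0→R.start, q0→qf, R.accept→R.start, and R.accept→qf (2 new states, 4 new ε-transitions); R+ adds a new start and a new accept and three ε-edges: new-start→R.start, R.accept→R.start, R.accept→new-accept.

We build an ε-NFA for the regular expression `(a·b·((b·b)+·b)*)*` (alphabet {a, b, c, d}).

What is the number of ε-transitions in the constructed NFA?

15

Building bottom-up:
Each of the 5 symbol leaves contributes 0 ε-transitions.
  b·b — 1 ε-transition
  (b·b)+ — 4 ε-transitions
  (b·b)+·b — 5 ε-transitions
  ((b·b)+·b)* — 9 ε-transitions
  a·b·((b·b)+·b)* — 11 ε-transitions
  (a·b·((b·b)+·b)*)* — 15 ε-transitions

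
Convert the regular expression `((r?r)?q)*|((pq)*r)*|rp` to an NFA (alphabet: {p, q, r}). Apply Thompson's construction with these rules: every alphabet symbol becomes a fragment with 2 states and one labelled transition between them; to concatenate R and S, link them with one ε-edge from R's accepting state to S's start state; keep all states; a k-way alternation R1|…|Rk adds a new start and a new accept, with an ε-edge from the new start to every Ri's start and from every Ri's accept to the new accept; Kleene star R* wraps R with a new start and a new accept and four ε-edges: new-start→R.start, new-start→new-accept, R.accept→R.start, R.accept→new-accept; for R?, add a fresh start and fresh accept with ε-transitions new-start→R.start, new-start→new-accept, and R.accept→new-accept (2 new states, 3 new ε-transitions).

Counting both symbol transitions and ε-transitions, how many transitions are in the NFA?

Bottom-up over the parse tree:
Each of the 8 symbol leaves contributes 1 transition (1 symbol, 0 ε).
  r? — 4 transitions (1 symbol, 3 ε)
  r?r — 6 transitions (2 symbol, 4 ε)
  (r?r)? — 9 transitions (2 symbol, 7 ε)
  (r?r)?q — 11 transitions (3 symbol, 8 ε)
  ((r?r)?q)* — 15 transitions (3 symbol, 12 ε)
  pq — 3 transitions (2 symbol, 1 ε)
  (pq)* — 7 transitions (2 symbol, 5 ε)
  (pq)*r — 9 transitions (3 symbol, 6 ε)
  ((pq)*r)* — 13 transitions (3 symbol, 10 ε)
  rp — 3 transitions (2 symbol, 1 ε)
  ((r?r)?q)*|((pq)*r)*|rp — 37 transitions (8 symbol, 29 ε)

37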